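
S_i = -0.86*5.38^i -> [-0.86, -4.63, -24.89, -133.92, -720.49]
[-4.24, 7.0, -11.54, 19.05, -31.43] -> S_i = -4.24*(-1.65)^i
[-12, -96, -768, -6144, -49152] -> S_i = -12*8^i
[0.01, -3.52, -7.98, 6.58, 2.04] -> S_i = Random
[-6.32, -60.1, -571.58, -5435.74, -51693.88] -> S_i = -6.32*9.51^i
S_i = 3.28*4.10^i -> [3.28, 13.45, 55.14, 226.06, 926.85]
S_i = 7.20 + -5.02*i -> [7.2, 2.18, -2.84, -7.86, -12.88]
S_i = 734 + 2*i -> [734, 736, 738, 740, 742]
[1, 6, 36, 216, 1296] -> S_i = 1*6^i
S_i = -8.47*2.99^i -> [-8.47, -25.33, -75.72, -226.41, -676.97]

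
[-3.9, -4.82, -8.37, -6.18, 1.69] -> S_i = Random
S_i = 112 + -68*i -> [112, 44, -24, -92, -160]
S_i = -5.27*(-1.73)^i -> [-5.27, 9.12, -15.77, 27.29, -47.21]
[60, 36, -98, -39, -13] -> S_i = Random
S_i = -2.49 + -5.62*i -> [-2.49, -8.11, -13.73, -19.35, -24.97]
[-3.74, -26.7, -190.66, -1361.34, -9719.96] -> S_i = -3.74*7.14^i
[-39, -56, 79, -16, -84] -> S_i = Random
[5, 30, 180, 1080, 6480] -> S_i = 5*6^i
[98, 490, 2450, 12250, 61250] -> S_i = 98*5^i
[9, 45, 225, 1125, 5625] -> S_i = 9*5^i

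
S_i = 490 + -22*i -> [490, 468, 446, 424, 402]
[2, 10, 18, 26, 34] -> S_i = 2 + 8*i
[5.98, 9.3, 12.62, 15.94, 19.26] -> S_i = 5.98 + 3.32*i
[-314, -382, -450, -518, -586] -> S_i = -314 + -68*i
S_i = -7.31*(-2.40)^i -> [-7.31, 17.54, -42.11, 101.05, -242.53]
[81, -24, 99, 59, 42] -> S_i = Random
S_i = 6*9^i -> [6, 54, 486, 4374, 39366]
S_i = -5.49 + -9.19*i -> [-5.49, -14.68, -23.87, -33.06, -42.25]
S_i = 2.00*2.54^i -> [2.0, 5.08, 12.9, 32.77, 83.25]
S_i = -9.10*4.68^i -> [-9.1, -42.59, -199.31, -932.78, -4365.41]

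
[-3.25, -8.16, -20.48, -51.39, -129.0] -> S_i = -3.25*2.51^i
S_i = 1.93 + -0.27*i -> [1.93, 1.66, 1.39, 1.12, 0.85]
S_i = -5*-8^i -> [-5, 40, -320, 2560, -20480]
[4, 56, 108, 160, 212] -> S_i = 4 + 52*i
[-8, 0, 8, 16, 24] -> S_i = -8 + 8*i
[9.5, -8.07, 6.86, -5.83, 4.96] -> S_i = 9.50*(-0.85)^i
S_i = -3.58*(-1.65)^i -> [-3.58, 5.91, -9.75, 16.08, -26.53]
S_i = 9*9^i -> [9, 81, 729, 6561, 59049]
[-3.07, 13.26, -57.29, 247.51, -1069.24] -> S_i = -3.07*(-4.32)^i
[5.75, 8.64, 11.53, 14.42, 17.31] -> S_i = 5.75 + 2.89*i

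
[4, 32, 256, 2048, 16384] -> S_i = 4*8^i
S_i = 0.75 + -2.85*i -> [0.75, -2.1, -4.95, -7.8, -10.65]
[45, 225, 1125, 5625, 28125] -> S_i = 45*5^i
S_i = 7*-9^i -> [7, -63, 567, -5103, 45927]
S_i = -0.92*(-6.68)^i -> [-0.92, 6.15, -41.05, 274.23, -1831.87]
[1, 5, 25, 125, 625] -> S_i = 1*5^i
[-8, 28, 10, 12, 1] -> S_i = Random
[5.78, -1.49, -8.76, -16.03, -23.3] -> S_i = 5.78 + -7.27*i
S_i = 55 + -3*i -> [55, 52, 49, 46, 43]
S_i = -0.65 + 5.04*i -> [-0.65, 4.39, 9.43, 14.47, 19.51]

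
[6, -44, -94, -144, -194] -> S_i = 6 + -50*i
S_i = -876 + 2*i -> [-876, -874, -872, -870, -868]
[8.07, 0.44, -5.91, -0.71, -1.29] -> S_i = Random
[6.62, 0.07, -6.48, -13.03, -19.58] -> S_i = 6.62 + -6.55*i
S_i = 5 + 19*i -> [5, 24, 43, 62, 81]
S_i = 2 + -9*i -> [2, -7, -16, -25, -34]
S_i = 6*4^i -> [6, 24, 96, 384, 1536]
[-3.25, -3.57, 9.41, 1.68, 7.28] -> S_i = Random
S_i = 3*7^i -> [3, 21, 147, 1029, 7203]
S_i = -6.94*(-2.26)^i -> [-6.94, 15.68, -35.45, 80.11, -181.05]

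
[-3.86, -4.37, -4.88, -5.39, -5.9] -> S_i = -3.86 + -0.51*i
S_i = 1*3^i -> [1, 3, 9, 27, 81]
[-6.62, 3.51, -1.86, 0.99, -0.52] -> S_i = -6.62*(-0.53)^i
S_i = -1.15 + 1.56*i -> [-1.15, 0.41, 1.97, 3.53, 5.09]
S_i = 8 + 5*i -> [8, 13, 18, 23, 28]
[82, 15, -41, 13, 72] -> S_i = Random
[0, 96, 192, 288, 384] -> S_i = 0 + 96*i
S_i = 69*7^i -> [69, 483, 3381, 23667, 165669]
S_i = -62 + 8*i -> [-62, -54, -46, -38, -30]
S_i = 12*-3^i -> [12, -36, 108, -324, 972]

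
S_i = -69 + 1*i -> [-69, -68, -67, -66, -65]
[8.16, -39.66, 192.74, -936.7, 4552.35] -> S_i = 8.16*(-4.86)^i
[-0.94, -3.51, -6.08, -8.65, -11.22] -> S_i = -0.94 + -2.57*i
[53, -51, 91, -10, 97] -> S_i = Random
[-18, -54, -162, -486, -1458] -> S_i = -18*3^i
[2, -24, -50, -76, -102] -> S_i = 2 + -26*i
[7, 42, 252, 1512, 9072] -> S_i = 7*6^i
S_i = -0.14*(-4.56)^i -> [-0.14, 0.64, -2.91, 13.27, -60.53]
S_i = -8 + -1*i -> [-8, -9, -10, -11, -12]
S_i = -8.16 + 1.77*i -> [-8.16, -6.39, -4.62, -2.85, -1.08]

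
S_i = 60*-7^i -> [60, -420, 2940, -20580, 144060]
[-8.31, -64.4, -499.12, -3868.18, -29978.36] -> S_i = -8.31*7.75^i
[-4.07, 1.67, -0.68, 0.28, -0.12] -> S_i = -4.07*(-0.41)^i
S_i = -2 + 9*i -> [-2, 7, 16, 25, 34]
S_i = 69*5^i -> [69, 345, 1725, 8625, 43125]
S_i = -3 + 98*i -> [-3, 95, 193, 291, 389]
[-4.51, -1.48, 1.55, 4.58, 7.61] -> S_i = -4.51 + 3.03*i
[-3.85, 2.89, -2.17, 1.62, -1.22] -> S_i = -3.85*(-0.75)^i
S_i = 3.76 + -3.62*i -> [3.76, 0.14, -3.48, -7.1, -10.72]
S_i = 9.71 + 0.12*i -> [9.71, 9.83, 9.95, 10.07, 10.19]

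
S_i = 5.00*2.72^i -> [5.0, 13.6, 36.99, 100.62, 273.68]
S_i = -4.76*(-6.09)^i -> [-4.76, 28.99, -176.54, 1075.12, -6547.51]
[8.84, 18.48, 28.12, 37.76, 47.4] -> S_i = 8.84 + 9.64*i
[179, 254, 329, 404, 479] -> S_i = 179 + 75*i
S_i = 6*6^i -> [6, 36, 216, 1296, 7776]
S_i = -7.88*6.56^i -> [-7.88, -51.69, -339.1, -2224.53, -14592.9]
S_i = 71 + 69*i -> [71, 140, 209, 278, 347]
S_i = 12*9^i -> [12, 108, 972, 8748, 78732]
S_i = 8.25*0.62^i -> [8.25, 5.12, 3.17, 1.97, 1.22]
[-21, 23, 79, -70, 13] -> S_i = Random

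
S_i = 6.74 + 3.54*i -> [6.74, 10.28, 13.82, 17.36, 20.9]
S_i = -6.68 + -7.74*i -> [-6.68, -14.42, -22.16, -29.9, -37.64]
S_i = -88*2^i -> [-88, -176, -352, -704, -1408]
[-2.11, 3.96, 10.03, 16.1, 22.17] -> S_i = -2.11 + 6.07*i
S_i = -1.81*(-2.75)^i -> [-1.81, 4.98, -13.69, 37.64, -103.52]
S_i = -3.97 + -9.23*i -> [-3.97, -13.2, -22.43, -31.66, -40.89]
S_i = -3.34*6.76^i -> [-3.34, -22.58, -152.63, -1031.78, -6974.82]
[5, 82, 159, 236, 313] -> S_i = 5 + 77*i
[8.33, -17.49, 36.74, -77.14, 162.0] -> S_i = 8.33*(-2.10)^i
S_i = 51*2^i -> [51, 102, 204, 408, 816]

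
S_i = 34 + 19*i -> [34, 53, 72, 91, 110]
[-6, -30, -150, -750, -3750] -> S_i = -6*5^i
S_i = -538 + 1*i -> [-538, -537, -536, -535, -534]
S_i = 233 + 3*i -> [233, 236, 239, 242, 245]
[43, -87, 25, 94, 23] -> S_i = Random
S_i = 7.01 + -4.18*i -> [7.01, 2.83, -1.35, -5.53, -9.71]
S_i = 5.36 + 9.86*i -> [5.36, 15.22, 25.08, 34.94, 44.8]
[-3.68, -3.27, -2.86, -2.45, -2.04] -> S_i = -3.68 + 0.41*i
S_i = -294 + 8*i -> [-294, -286, -278, -270, -262]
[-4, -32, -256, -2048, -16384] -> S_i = -4*8^i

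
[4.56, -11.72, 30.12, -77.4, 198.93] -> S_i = 4.56*(-2.57)^i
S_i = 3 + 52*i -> [3, 55, 107, 159, 211]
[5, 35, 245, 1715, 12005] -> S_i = 5*7^i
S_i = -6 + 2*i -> [-6, -4, -2, 0, 2]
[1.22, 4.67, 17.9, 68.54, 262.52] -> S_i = 1.22*3.83^i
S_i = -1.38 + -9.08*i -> [-1.38, -10.46, -19.54, -28.62, -37.7]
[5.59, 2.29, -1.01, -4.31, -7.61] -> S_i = 5.59 + -3.30*i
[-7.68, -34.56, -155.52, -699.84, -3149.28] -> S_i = -7.68*4.50^i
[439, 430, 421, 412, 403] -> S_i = 439 + -9*i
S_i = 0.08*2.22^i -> [0.08, 0.18, 0.39, 0.88, 1.94]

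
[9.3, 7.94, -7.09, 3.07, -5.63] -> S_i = Random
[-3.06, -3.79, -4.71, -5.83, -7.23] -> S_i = -3.06*1.24^i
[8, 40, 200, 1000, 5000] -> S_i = 8*5^i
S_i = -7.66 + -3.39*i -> [-7.66, -11.05, -14.44, -17.83, -21.22]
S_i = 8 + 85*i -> [8, 93, 178, 263, 348]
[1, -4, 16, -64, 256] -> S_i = 1*-4^i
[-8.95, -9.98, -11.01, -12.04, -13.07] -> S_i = -8.95 + -1.03*i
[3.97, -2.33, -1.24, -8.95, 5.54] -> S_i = Random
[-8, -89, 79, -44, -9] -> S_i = Random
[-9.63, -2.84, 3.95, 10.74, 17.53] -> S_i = -9.63 + 6.79*i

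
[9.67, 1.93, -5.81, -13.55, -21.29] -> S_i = 9.67 + -7.74*i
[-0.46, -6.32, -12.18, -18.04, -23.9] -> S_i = -0.46 + -5.86*i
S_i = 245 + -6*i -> [245, 239, 233, 227, 221]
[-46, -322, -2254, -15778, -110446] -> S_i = -46*7^i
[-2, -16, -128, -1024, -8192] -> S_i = -2*8^i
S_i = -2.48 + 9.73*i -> [-2.48, 7.25, 16.98, 26.71, 36.44]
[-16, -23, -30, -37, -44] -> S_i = -16 + -7*i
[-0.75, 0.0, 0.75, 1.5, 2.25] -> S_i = -0.75 + 0.75*i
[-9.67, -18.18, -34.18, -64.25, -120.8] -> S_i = -9.67*1.88^i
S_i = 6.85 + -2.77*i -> [6.85, 4.08, 1.31, -1.46, -4.23]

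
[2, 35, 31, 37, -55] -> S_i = Random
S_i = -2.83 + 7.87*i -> [-2.83, 5.04, 12.91, 20.78, 28.65]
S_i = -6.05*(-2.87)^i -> [-6.05, 17.36, -49.83, 143.02, -410.47]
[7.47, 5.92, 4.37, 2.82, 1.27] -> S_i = 7.47 + -1.55*i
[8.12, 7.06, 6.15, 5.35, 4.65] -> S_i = 8.12*0.87^i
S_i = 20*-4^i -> [20, -80, 320, -1280, 5120]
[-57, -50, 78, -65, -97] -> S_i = Random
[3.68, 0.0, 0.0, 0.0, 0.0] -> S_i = 3.68*0.00^i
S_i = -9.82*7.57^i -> [-9.82, -74.34, -562.73, -4259.9, -32247.42]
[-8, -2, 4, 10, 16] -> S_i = -8 + 6*i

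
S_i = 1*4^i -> [1, 4, 16, 64, 256]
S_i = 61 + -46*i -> [61, 15, -31, -77, -123]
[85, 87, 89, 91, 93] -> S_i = 85 + 2*i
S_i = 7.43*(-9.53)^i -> [7.43, -70.81, 674.8, -6430.84, 61285.88]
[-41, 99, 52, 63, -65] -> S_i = Random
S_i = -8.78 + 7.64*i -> [-8.78, -1.14, 6.5, 14.14, 21.78]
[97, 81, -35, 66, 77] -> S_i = Random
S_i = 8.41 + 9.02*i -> [8.41, 17.43, 26.45, 35.47, 44.49]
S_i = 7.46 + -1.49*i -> [7.46, 5.97, 4.48, 2.99, 1.5]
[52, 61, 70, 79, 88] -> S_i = 52 + 9*i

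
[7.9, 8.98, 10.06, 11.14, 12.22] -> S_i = 7.90 + 1.08*i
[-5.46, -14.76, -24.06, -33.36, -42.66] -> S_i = -5.46 + -9.30*i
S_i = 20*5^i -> [20, 100, 500, 2500, 12500]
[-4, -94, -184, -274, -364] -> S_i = -4 + -90*i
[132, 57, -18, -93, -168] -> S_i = 132 + -75*i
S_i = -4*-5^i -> [-4, 20, -100, 500, -2500]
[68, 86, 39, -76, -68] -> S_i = Random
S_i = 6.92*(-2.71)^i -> [6.92, -18.75, 50.82, -137.73, 373.24]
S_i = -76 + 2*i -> [-76, -74, -72, -70, -68]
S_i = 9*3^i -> [9, 27, 81, 243, 729]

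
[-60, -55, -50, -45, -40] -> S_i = -60 + 5*i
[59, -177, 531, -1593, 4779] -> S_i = 59*-3^i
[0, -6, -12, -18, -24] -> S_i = 0 + -6*i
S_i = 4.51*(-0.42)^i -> [4.51, -1.89, 0.8, -0.33, 0.14]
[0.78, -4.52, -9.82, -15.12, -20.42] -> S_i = 0.78 + -5.30*i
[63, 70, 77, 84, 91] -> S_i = 63 + 7*i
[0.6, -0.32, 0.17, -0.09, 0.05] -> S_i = 0.60*(-0.54)^i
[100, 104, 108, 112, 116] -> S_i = 100 + 4*i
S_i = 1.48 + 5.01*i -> [1.48, 6.49, 11.5, 16.51, 21.52]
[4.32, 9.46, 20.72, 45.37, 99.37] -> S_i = 4.32*2.19^i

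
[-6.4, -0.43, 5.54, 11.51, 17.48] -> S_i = -6.40 + 5.97*i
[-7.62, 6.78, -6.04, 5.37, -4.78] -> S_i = -7.62*(-0.89)^i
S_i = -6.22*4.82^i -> [-6.22, -29.98, -144.51, -696.52, -3357.21]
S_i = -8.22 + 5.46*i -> [-8.22, -2.76, 2.7, 8.16, 13.62]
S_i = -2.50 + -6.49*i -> [-2.5, -8.99, -15.48, -21.97, -28.46]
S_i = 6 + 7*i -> [6, 13, 20, 27, 34]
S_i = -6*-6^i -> [-6, 36, -216, 1296, -7776]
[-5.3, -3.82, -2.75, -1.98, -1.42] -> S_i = -5.30*0.72^i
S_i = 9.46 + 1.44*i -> [9.46, 10.9, 12.34, 13.78, 15.22]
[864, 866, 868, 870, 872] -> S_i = 864 + 2*i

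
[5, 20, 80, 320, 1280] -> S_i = 5*4^i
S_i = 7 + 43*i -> [7, 50, 93, 136, 179]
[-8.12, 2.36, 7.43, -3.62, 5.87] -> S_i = Random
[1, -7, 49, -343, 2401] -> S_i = 1*-7^i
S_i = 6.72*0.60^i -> [6.72, 4.03, 2.42, 1.45, 0.87]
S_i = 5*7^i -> [5, 35, 245, 1715, 12005]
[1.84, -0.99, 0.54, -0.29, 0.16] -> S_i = 1.84*(-0.54)^i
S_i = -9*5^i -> [-9, -45, -225, -1125, -5625]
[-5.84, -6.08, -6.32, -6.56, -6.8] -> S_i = -5.84 + -0.24*i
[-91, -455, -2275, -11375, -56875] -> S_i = -91*5^i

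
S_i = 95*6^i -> [95, 570, 3420, 20520, 123120]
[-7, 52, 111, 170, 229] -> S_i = -7 + 59*i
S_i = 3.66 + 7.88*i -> [3.66, 11.54, 19.42, 27.3, 35.18]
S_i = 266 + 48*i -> [266, 314, 362, 410, 458]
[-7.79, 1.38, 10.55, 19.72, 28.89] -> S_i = -7.79 + 9.17*i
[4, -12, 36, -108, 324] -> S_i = 4*-3^i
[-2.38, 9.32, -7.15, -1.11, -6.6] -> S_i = Random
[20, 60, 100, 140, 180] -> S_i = 20 + 40*i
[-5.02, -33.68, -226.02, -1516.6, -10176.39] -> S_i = -5.02*6.71^i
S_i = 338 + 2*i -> [338, 340, 342, 344, 346]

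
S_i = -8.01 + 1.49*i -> [-8.01, -6.52, -5.03, -3.54, -2.05]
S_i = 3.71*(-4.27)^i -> [3.71, -15.84, 67.64, -288.84, 1233.35]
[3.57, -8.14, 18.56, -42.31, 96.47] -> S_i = 3.57*(-2.28)^i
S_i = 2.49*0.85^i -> [2.49, 2.12, 1.8, 1.53, 1.3]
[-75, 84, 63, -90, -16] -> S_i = Random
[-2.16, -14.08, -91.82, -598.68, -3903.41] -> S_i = -2.16*6.52^i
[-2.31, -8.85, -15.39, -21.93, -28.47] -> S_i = -2.31 + -6.54*i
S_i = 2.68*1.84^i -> [2.68, 4.93, 9.07, 16.7, 30.72]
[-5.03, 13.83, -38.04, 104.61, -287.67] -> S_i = -5.03*(-2.75)^i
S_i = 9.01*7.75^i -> [9.01, 69.83, 541.16, 4194.01, 32503.61]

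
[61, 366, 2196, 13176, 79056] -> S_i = 61*6^i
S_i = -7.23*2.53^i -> [-7.23, -18.29, -46.28, -117.08, -296.22]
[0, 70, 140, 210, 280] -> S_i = 0 + 70*i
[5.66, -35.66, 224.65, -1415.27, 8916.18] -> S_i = 5.66*(-6.30)^i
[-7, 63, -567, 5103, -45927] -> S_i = -7*-9^i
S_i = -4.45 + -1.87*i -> [-4.45, -6.32, -8.19, -10.06, -11.93]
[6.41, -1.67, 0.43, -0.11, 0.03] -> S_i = 6.41*(-0.26)^i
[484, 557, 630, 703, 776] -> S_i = 484 + 73*i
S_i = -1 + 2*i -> [-1, 1, 3, 5, 7]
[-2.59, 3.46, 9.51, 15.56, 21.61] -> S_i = -2.59 + 6.05*i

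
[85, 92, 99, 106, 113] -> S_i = 85 + 7*i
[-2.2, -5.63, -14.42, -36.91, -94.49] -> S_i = -2.20*2.56^i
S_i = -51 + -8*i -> [-51, -59, -67, -75, -83]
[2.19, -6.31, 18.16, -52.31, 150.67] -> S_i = 2.19*(-2.88)^i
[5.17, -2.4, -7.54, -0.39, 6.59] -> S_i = Random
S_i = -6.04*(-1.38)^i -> [-6.04, 8.34, -11.5, 15.87, -21.91]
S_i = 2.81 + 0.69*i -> [2.81, 3.5, 4.19, 4.88, 5.57]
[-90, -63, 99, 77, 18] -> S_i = Random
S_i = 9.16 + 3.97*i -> [9.16, 13.13, 17.1, 21.07, 25.04]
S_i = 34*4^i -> [34, 136, 544, 2176, 8704]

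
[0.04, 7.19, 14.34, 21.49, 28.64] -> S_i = 0.04 + 7.15*i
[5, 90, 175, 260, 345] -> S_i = 5 + 85*i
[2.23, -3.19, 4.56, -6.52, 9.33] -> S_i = 2.23*(-1.43)^i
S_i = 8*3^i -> [8, 24, 72, 216, 648]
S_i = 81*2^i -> [81, 162, 324, 648, 1296]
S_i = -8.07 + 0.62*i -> [-8.07, -7.45, -6.83, -6.21, -5.59]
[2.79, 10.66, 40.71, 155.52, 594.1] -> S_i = 2.79*3.82^i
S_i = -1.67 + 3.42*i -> [-1.67, 1.75, 5.17, 8.59, 12.01]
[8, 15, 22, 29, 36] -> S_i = 8 + 7*i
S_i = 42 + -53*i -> [42, -11, -64, -117, -170]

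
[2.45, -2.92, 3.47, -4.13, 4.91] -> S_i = 2.45*(-1.19)^i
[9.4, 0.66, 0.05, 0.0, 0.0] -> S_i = 9.40*0.07^i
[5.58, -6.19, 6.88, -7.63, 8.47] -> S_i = 5.58*(-1.11)^i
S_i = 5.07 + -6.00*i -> [5.07, -0.93, -6.93, -12.93, -18.93]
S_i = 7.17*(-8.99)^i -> [7.17, -64.46, 579.48, -5209.53, 46833.64]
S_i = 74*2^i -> [74, 148, 296, 592, 1184]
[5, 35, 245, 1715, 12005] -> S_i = 5*7^i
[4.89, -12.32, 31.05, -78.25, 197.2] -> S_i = 4.89*(-2.52)^i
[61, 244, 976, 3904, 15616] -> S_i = 61*4^i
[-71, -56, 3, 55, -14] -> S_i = Random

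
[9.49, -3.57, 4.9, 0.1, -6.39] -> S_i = Random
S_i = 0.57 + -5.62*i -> [0.57, -5.05, -10.67, -16.29, -21.91]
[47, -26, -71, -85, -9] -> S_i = Random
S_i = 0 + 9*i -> [0, 9, 18, 27, 36]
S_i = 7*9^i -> [7, 63, 567, 5103, 45927]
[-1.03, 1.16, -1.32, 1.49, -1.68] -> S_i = -1.03*(-1.13)^i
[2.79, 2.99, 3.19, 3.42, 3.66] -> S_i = 2.79*1.07^i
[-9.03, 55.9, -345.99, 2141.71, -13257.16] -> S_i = -9.03*(-6.19)^i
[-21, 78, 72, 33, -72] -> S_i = Random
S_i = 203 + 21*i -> [203, 224, 245, 266, 287]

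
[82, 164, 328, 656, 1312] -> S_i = 82*2^i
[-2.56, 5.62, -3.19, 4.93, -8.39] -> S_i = Random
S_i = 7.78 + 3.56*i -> [7.78, 11.34, 14.9, 18.46, 22.02]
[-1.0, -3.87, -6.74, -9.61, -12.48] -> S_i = -1.00 + -2.87*i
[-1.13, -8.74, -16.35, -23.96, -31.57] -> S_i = -1.13 + -7.61*i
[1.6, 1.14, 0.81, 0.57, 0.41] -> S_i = 1.60*0.71^i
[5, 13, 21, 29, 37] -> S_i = 5 + 8*i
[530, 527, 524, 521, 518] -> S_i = 530 + -3*i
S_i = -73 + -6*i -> [-73, -79, -85, -91, -97]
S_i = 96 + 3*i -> [96, 99, 102, 105, 108]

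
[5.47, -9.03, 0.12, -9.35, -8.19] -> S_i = Random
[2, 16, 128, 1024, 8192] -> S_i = 2*8^i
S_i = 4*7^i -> [4, 28, 196, 1372, 9604]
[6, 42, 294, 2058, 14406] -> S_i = 6*7^i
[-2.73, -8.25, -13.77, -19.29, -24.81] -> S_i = -2.73 + -5.52*i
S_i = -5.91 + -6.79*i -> [-5.91, -12.7, -19.49, -26.28, -33.07]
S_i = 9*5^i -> [9, 45, 225, 1125, 5625]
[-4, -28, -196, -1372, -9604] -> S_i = -4*7^i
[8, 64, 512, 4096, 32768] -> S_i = 8*8^i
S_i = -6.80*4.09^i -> [-6.8, -27.81, -113.75, -465.24, -1902.84]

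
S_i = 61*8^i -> [61, 488, 3904, 31232, 249856]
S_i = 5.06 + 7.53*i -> [5.06, 12.59, 20.12, 27.65, 35.18]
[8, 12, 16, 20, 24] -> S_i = 8 + 4*i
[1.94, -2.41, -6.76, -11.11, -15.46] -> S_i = 1.94 + -4.35*i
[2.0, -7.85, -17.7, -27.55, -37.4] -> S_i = 2.00 + -9.85*i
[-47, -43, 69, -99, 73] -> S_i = Random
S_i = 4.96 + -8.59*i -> [4.96, -3.63, -12.22, -20.81, -29.4]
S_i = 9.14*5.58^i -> [9.14, 51.0, 284.59, 1587.99, 8861.01]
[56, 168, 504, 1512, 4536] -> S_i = 56*3^i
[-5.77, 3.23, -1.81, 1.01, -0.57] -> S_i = -5.77*(-0.56)^i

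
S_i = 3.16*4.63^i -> [3.16, 14.63, 67.74, 313.64, 1452.15]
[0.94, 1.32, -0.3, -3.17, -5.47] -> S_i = Random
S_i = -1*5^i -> [-1, -5, -25, -125, -625]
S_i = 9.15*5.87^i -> [9.15, 53.71, 315.28, 1850.7, 10863.59]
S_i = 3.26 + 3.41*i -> [3.26, 6.67, 10.08, 13.49, 16.9]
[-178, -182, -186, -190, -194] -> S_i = -178 + -4*i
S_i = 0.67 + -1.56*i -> [0.67, -0.89, -2.45, -4.01, -5.57]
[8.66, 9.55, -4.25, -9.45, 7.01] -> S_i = Random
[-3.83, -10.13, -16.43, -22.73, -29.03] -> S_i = -3.83 + -6.30*i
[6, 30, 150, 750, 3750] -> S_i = 6*5^i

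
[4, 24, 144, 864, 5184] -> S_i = 4*6^i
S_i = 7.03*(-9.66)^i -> [7.03, -67.91, 656.01, -6337.04, 61215.84]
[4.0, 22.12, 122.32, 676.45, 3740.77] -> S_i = 4.00*5.53^i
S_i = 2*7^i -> [2, 14, 98, 686, 4802]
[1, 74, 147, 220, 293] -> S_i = 1 + 73*i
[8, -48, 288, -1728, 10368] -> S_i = 8*-6^i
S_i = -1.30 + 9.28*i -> [-1.3, 7.98, 17.26, 26.54, 35.82]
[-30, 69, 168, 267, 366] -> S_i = -30 + 99*i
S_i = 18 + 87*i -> [18, 105, 192, 279, 366]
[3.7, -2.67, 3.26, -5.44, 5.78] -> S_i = Random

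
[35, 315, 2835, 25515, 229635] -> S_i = 35*9^i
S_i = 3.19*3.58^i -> [3.19, 11.42, 40.88, 146.37, 523.99]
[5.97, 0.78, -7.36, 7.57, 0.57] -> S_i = Random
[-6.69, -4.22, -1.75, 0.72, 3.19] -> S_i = -6.69 + 2.47*i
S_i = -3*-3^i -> [-3, 9, -27, 81, -243]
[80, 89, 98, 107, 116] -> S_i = 80 + 9*i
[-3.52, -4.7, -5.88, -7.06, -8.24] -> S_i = -3.52 + -1.18*i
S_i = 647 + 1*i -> [647, 648, 649, 650, 651]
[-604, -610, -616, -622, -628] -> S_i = -604 + -6*i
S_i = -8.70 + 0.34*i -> [-8.7, -8.36, -8.02, -7.68, -7.34]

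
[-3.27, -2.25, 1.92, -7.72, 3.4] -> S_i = Random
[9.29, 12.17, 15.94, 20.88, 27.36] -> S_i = 9.29*1.31^i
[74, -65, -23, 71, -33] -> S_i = Random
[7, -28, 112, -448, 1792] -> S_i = 7*-4^i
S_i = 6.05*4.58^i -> [6.05, 27.71, 126.91, 581.24, 2662.06]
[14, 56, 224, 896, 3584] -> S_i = 14*4^i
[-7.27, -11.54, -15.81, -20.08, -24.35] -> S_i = -7.27 + -4.27*i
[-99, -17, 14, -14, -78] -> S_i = Random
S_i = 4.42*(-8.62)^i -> [4.42, -38.1, 328.43, -2831.03, 24403.46]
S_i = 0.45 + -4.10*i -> [0.45, -3.65, -7.75, -11.85, -15.95]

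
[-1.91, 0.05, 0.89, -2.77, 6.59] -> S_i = Random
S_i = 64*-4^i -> [64, -256, 1024, -4096, 16384]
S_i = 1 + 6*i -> [1, 7, 13, 19, 25]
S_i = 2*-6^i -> [2, -12, 72, -432, 2592]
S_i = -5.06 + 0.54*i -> [-5.06, -4.52, -3.98, -3.44, -2.9]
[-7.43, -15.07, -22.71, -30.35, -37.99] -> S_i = -7.43 + -7.64*i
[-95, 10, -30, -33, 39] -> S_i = Random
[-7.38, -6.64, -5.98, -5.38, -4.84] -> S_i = -7.38*0.90^i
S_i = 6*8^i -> [6, 48, 384, 3072, 24576]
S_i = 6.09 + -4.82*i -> [6.09, 1.27, -3.55, -8.37, -13.19]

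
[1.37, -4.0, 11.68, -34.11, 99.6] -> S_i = 1.37*(-2.92)^i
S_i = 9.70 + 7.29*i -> [9.7, 16.99, 24.28, 31.57, 38.86]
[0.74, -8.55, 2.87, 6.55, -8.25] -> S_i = Random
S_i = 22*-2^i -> [22, -44, 88, -176, 352]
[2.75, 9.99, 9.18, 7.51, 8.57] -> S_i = Random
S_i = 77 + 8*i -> [77, 85, 93, 101, 109]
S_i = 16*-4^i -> [16, -64, 256, -1024, 4096]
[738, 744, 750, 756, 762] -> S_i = 738 + 6*i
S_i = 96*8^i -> [96, 768, 6144, 49152, 393216]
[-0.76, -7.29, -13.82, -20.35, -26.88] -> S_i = -0.76 + -6.53*i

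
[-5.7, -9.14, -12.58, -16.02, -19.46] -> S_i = -5.70 + -3.44*i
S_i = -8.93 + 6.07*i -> [-8.93, -2.86, 3.21, 9.28, 15.35]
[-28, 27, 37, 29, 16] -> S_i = Random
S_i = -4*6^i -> [-4, -24, -144, -864, -5184]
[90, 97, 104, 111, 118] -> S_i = 90 + 7*i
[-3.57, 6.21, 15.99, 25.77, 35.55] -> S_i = -3.57 + 9.78*i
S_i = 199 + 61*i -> [199, 260, 321, 382, 443]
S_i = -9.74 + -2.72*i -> [-9.74, -12.46, -15.18, -17.9, -20.62]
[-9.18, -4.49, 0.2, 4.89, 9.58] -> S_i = -9.18 + 4.69*i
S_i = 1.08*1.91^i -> [1.08, 2.06, 3.94, 7.53, 14.37]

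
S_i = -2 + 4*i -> [-2, 2, 6, 10, 14]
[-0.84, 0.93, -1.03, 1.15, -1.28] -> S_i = -0.84*(-1.11)^i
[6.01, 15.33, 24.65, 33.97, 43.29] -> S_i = 6.01 + 9.32*i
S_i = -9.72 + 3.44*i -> [-9.72, -6.28, -2.84, 0.6, 4.04]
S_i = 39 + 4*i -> [39, 43, 47, 51, 55]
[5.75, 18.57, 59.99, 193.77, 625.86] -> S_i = 5.75*3.23^i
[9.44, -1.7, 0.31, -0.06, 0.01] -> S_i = 9.44*(-0.18)^i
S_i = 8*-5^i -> [8, -40, 200, -1000, 5000]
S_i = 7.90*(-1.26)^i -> [7.9, -9.95, 12.54, -15.8, 19.91]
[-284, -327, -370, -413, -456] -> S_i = -284 + -43*i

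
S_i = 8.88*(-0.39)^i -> [8.88, -3.46, 1.35, -0.53, 0.21]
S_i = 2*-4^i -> [2, -8, 32, -128, 512]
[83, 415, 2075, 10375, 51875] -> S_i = 83*5^i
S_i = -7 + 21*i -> [-7, 14, 35, 56, 77]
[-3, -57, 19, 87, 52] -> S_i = Random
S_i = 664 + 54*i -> [664, 718, 772, 826, 880]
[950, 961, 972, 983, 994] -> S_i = 950 + 11*i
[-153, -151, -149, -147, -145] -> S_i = -153 + 2*i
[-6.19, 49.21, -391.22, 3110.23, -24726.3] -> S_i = -6.19*(-7.95)^i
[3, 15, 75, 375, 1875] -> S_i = 3*5^i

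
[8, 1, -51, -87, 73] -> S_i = Random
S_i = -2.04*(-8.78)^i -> [-2.04, 17.91, -157.26, 1380.75, -12122.95]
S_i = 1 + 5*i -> [1, 6, 11, 16, 21]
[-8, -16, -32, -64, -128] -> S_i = -8*2^i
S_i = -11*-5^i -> [-11, 55, -275, 1375, -6875]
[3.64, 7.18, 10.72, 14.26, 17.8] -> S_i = 3.64 + 3.54*i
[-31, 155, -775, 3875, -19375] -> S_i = -31*-5^i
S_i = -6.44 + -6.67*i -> [-6.44, -13.11, -19.78, -26.45, -33.12]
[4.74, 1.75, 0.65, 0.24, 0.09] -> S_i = 4.74*0.37^i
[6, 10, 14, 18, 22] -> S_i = 6 + 4*i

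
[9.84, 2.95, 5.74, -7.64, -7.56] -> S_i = Random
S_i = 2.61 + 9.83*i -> [2.61, 12.44, 22.27, 32.1, 41.93]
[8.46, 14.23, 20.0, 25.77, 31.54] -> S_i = 8.46 + 5.77*i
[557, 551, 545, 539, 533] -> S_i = 557 + -6*i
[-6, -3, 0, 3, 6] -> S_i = -6 + 3*i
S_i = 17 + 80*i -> [17, 97, 177, 257, 337]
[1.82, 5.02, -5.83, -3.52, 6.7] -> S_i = Random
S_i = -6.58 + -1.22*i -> [-6.58, -7.8, -9.02, -10.24, -11.46]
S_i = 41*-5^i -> [41, -205, 1025, -5125, 25625]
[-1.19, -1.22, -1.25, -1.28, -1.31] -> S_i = -1.19 + -0.03*i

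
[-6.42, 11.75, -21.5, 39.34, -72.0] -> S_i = -6.42*(-1.83)^i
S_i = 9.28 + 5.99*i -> [9.28, 15.27, 21.26, 27.25, 33.24]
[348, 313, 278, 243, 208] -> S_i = 348 + -35*i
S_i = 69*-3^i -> [69, -207, 621, -1863, 5589]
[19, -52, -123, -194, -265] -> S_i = 19 + -71*i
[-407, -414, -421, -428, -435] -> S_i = -407 + -7*i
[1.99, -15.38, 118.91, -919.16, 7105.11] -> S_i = 1.99*(-7.73)^i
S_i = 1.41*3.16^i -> [1.41, 4.46, 14.08, 44.49, 140.59]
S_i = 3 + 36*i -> [3, 39, 75, 111, 147]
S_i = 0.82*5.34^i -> [0.82, 4.38, 23.38, 124.86, 666.77]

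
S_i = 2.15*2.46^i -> [2.15, 5.29, 13.01, 32.01, 78.74]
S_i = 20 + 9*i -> [20, 29, 38, 47, 56]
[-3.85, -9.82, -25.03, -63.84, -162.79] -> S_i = -3.85*2.55^i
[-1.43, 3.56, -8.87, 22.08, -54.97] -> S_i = -1.43*(-2.49)^i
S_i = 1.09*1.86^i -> [1.09, 2.03, 3.77, 7.01, 13.05]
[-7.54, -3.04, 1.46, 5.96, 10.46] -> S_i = -7.54 + 4.50*i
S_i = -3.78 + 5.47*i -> [-3.78, 1.69, 7.16, 12.63, 18.1]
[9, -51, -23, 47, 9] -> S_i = Random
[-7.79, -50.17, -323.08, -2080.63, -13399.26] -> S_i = -7.79*6.44^i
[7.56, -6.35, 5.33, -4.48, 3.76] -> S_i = 7.56*(-0.84)^i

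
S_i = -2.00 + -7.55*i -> [-2.0, -9.55, -17.1, -24.65, -32.2]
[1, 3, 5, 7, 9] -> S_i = 1 + 2*i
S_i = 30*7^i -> [30, 210, 1470, 10290, 72030]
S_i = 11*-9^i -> [11, -99, 891, -8019, 72171]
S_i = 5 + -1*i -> [5, 4, 3, 2, 1]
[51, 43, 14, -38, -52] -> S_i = Random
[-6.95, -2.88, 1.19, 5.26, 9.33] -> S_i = -6.95 + 4.07*i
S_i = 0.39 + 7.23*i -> [0.39, 7.62, 14.85, 22.08, 29.31]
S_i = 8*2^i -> [8, 16, 32, 64, 128]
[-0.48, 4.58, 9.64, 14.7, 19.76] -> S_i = -0.48 + 5.06*i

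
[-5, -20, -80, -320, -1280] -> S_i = -5*4^i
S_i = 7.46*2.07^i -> [7.46, 15.44, 31.97, 66.17, 136.97]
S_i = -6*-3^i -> [-6, 18, -54, 162, -486]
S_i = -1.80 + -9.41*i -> [-1.8, -11.21, -20.62, -30.03, -39.44]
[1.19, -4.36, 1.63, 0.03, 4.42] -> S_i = Random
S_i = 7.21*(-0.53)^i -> [7.21, -3.82, 2.03, -1.07, 0.57]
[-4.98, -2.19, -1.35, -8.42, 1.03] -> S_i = Random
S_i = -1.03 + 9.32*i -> [-1.03, 8.29, 17.61, 26.93, 36.25]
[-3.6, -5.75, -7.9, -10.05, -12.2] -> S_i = -3.60 + -2.15*i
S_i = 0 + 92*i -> [0, 92, 184, 276, 368]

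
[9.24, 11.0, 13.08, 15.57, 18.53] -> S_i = 9.24*1.19^i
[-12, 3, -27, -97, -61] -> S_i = Random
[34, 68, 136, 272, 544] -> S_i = 34*2^i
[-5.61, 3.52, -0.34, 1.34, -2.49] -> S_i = Random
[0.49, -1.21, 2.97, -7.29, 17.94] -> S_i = 0.49*(-2.46)^i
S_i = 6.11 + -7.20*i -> [6.11, -1.09, -8.29, -15.49, -22.69]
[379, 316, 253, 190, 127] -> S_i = 379 + -63*i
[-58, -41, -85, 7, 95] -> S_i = Random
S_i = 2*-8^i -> [2, -16, 128, -1024, 8192]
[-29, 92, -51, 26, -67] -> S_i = Random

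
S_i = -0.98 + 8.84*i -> [-0.98, 7.86, 16.7, 25.54, 34.38]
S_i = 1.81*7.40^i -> [1.81, 13.39, 99.12, 733.46, 5427.57]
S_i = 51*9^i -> [51, 459, 4131, 37179, 334611]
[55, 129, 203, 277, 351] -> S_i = 55 + 74*i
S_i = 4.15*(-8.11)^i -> [4.15, -33.66, 272.95, -2213.66, 17952.77]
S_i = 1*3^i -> [1, 3, 9, 27, 81]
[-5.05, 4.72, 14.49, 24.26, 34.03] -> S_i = -5.05 + 9.77*i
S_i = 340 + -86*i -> [340, 254, 168, 82, -4]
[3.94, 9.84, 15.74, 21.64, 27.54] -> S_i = 3.94 + 5.90*i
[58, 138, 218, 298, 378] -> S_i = 58 + 80*i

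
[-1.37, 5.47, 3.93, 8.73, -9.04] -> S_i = Random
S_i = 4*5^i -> [4, 20, 100, 500, 2500]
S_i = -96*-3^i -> [-96, 288, -864, 2592, -7776]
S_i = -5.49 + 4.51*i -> [-5.49, -0.98, 3.53, 8.04, 12.55]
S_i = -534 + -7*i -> [-534, -541, -548, -555, -562]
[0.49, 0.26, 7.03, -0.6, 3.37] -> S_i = Random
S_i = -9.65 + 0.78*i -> [-9.65, -8.87, -8.09, -7.31, -6.53]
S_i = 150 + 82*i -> [150, 232, 314, 396, 478]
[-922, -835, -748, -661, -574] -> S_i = -922 + 87*i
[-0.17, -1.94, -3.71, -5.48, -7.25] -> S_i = -0.17 + -1.77*i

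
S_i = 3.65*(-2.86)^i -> [3.65, -10.44, 29.86, -85.39, 244.21]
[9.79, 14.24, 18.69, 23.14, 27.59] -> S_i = 9.79 + 4.45*i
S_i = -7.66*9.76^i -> [-7.66, -74.76, -729.67, -7121.61, -69506.92]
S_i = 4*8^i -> [4, 32, 256, 2048, 16384]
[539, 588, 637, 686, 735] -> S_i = 539 + 49*i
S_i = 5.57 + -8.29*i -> [5.57, -2.72, -11.01, -19.3, -27.59]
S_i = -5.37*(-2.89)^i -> [-5.37, 15.52, -44.85, 129.62, -374.6]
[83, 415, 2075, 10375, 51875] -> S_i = 83*5^i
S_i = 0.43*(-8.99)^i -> [0.43, -3.87, 34.75, -312.43, 2808.71]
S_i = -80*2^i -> [-80, -160, -320, -640, -1280]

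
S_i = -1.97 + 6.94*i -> [-1.97, 4.97, 11.91, 18.85, 25.79]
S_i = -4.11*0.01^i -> [-4.11, -0.04, -0.0, -0.0, -0.0]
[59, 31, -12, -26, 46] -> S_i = Random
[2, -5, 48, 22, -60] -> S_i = Random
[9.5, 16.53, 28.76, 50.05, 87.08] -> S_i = 9.50*1.74^i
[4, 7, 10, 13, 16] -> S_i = 4 + 3*i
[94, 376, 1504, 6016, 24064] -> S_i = 94*4^i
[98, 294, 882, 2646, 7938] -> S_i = 98*3^i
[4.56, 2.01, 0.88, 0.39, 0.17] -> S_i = 4.56*0.44^i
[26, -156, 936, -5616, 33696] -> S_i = 26*-6^i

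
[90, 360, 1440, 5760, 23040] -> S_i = 90*4^i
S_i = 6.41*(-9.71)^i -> [6.41, -62.24, 604.36, -5868.35, 56981.64]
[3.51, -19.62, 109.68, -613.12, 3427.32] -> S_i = 3.51*(-5.59)^i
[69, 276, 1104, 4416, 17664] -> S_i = 69*4^i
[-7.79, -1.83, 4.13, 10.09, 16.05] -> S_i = -7.79 + 5.96*i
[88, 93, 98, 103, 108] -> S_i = 88 + 5*i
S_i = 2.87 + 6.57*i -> [2.87, 9.44, 16.01, 22.58, 29.15]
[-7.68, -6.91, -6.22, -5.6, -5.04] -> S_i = -7.68*0.90^i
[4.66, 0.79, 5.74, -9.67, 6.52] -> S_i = Random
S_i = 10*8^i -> [10, 80, 640, 5120, 40960]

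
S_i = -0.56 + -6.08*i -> [-0.56, -6.64, -12.72, -18.8, -24.88]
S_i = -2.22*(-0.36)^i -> [-2.22, 0.8, -0.29, 0.1, -0.04]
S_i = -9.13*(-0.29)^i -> [-9.13, 2.65, -0.77, 0.22, -0.06]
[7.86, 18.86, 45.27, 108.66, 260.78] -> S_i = 7.86*2.40^i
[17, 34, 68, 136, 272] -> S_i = 17*2^i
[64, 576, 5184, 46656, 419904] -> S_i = 64*9^i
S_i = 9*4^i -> [9, 36, 144, 576, 2304]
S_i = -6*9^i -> [-6, -54, -486, -4374, -39366]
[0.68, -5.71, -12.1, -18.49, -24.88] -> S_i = 0.68 + -6.39*i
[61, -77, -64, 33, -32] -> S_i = Random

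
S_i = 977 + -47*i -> [977, 930, 883, 836, 789]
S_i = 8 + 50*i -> [8, 58, 108, 158, 208]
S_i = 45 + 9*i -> [45, 54, 63, 72, 81]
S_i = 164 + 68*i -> [164, 232, 300, 368, 436]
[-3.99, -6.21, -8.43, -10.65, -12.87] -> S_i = -3.99 + -2.22*i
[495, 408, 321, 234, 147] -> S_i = 495 + -87*i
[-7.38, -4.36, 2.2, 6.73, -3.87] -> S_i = Random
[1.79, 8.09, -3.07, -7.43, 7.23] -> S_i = Random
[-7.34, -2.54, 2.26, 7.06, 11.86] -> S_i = -7.34 + 4.80*i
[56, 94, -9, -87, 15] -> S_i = Random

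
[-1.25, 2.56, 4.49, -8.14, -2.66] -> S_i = Random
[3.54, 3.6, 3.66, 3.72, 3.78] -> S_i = 3.54 + 0.06*i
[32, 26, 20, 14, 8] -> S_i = 32 + -6*i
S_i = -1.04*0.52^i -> [-1.04, -0.54, -0.28, -0.15, -0.08]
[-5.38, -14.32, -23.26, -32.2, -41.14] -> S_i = -5.38 + -8.94*i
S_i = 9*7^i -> [9, 63, 441, 3087, 21609]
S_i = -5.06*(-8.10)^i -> [-5.06, 40.99, -331.99, 2689.09, -21781.64]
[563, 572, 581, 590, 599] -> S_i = 563 + 9*i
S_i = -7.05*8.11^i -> [-7.05, -57.18, -463.69, -3760.55, -30498.08]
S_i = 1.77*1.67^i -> [1.77, 2.96, 4.94, 8.24, 13.77]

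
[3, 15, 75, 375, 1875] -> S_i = 3*5^i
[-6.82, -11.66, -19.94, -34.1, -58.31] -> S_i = -6.82*1.71^i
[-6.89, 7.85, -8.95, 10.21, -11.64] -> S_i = -6.89*(-1.14)^i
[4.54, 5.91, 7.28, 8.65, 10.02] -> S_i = 4.54 + 1.37*i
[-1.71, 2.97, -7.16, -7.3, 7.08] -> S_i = Random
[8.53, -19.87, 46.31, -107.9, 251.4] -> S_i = 8.53*(-2.33)^i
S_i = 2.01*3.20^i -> [2.01, 6.43, 20.58, 65.86, 210.76]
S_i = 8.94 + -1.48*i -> [8.94, 7.46, 5.98, 4.5, 3.02]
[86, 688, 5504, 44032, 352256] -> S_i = 86*8^i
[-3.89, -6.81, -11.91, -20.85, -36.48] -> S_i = -3.89*1.75^i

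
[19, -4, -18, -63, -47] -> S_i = Random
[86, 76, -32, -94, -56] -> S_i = Random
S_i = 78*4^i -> [78, 312, 1248, 4992, 19968]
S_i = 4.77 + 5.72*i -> [4.77, 10.49, 16.21, 21.93, 27.65]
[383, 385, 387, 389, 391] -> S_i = 383 + 2*i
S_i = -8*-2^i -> [-8, 16, -32, 64, -128]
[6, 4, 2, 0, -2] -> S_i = 6 + -2*i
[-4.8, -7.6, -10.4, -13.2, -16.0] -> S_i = -4.80 + -2.80*i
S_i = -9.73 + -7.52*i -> [-9.73, -17.25, -24.77, -32.29, -39.81]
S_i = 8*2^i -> [8, 16, 32, 64, 128]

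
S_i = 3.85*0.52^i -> [3.85, 2.0, 1.04, 0.54, 0.28]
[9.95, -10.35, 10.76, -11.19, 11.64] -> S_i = 9.95*(-1.04)^i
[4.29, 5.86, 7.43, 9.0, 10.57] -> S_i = 4.29 + 1.57*i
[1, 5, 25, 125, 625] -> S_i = 1*5^i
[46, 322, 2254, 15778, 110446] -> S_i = 46*7^i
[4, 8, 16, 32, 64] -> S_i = 4*2^i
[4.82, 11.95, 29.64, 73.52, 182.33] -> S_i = 4.82*2.48^i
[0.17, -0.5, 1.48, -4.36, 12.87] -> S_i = 0.17*(-2.95)^i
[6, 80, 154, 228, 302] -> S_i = 6 + 74*i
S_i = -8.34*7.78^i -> [-8.34, -64.89, -504.81, -3927.4, -30555.15]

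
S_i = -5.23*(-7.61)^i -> [-5.23, 39.8, -302.88, 2304.92, -17540.43]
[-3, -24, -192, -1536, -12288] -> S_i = -3*8^i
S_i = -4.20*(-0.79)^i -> [-4.2, 3.32, -2.62, 2.07, -1.64]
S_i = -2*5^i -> [-2, -10, -50, -250, -1250]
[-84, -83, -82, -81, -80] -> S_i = -84 + 1*i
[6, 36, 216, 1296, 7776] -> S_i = 6*6^i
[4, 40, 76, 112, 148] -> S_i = 4 + 36*i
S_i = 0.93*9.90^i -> [0.93, 9.21, 91.15, 902.38, 8933.54]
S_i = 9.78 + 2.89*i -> [9.78, 12.67, 15.56, 18.45, 21.34]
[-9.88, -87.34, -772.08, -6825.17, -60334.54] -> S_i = -9.88*8.84^i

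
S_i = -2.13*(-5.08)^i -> [-2.13, 10.82, -54.97, 279.24, -1418.52]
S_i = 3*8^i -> [3, 24, 192, 1536, 12288]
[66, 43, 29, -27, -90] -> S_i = Random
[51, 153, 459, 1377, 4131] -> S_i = 51*3^i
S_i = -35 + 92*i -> [-35, 57, 149, 241, 333]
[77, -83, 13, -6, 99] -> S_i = Random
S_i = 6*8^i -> [6, 48, 384, 3072, 24576]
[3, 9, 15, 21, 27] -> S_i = 3 + 6*i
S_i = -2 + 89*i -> [-2, 87, 176, 265, 354]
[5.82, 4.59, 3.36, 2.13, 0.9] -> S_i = 5.82 + -1.23*i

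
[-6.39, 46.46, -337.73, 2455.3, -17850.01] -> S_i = -6.39*(-7.27)^i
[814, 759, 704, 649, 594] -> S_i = 814 + -55*i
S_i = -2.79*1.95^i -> [-2.79, -5.44, -10.61, -20.69, -40.34]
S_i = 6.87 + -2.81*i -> [6.87, 4.06, 1.25, -1.56, -4.37]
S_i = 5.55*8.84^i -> [5.55, 49.06, 433.71, 3833.98, 33892.38]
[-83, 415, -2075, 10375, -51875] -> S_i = -83*-5^i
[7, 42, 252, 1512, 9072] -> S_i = 7*6^i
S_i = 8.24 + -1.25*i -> [8.24, 6.99, 5.74, 4.49, 3.24]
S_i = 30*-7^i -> [30, -210, 1470, -10290, 72030]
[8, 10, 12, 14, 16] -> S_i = 8 + 2*i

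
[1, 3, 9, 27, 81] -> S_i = 1*3^i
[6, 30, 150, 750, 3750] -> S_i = 6*5^i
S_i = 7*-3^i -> [7, -21, 63, -189, 567]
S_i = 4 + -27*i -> [4, -23, -50, -77, -104]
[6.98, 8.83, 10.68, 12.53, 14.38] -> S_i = 6.98 + 1.85*i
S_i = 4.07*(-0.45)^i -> [4.07, -1.83, 0.82, -0.37, 0.17]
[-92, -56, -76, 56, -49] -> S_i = Random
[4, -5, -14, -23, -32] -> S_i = 4 + -9*i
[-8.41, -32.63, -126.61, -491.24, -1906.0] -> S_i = -8.41*3.88^i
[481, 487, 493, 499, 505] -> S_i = 481 + 6*i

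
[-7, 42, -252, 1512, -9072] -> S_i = -7*-6^i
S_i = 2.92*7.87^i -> [2.92, 22.98, 180.86, 1423.33, 11201.64]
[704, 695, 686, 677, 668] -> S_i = 704 + -9*i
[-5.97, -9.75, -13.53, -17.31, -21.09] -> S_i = -5.97 + -3.78*i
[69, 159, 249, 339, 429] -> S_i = 69 + 90*i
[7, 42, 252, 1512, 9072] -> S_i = 7*6^i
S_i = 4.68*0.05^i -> [4.68, 0.23, 0.01, 0.0, 0.0]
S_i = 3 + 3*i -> [3, 6, 9, 12, 15]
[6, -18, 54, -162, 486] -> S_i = 6*-3^i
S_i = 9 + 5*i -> [9, 14, 19, 24, 29]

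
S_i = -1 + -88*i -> [-1, -89, -177, -265, -353]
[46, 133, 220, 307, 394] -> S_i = 46 + 87*i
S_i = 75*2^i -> [75, 150, 300, 600, 1200]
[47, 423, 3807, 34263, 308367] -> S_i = 47*9^i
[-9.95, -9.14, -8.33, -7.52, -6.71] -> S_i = -9.95 + 0.81*i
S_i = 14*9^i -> [14, 126, 1134, 10206, 91854]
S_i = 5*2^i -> [5, 10, 20, 40, 80]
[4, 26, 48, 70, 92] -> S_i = 4 + 22*i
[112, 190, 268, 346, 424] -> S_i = 112 + 78*i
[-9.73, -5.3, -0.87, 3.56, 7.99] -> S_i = -9.73 + 4.43*i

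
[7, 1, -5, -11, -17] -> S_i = 7 + -6*i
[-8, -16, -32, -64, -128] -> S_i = -8*2^i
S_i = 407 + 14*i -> [407, 421, 435, 449, 463]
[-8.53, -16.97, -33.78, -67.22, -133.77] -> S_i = -8.53*1.99^i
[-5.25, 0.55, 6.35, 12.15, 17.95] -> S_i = -5.25 + 5.80*i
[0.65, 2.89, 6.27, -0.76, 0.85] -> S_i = Random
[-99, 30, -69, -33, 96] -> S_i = Random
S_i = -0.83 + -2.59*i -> [-0.83, -3.42, -6.01, -8.6, -11.19]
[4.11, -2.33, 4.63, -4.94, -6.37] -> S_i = Random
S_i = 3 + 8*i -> [3, 11, 19, 27, 35]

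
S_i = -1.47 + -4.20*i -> [-1.47, -5.67, -9.87, -14.07, -18.27]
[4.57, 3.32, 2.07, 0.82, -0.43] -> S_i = 4.57 + -1.25*i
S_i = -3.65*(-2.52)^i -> [-3.65, 9.2, -23.18, 58.41, -147.2]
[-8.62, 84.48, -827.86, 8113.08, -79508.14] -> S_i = -8.62*(-9.80)^i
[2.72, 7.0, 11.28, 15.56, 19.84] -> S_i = 2.72 + 4.28*i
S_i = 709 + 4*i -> [709, 713, 717, 721, 725]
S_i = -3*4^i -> [-3, -12, -48, -192, -768]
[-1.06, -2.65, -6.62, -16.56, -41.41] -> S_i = -1.06*2.50^i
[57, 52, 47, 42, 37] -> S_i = 57 + -5*i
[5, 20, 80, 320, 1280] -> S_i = 5*4^i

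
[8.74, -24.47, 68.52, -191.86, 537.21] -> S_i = 8.74*(-2.80)^i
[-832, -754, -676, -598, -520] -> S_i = -832 + 78*i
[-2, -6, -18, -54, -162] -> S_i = -2*3^i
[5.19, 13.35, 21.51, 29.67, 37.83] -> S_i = 5.19 + 8.16*i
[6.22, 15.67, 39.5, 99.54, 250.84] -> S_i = 6.22*2.52^i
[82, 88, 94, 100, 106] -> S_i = 82 + 6*i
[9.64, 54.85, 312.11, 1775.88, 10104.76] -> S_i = 9.64*5.69^i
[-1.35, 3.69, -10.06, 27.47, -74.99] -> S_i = -1.35*(-2.73)^i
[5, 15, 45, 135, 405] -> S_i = 5*3^i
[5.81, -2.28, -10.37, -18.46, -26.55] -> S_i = 5.81 + -8.09*i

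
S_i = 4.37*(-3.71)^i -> [4.37, -16.21, 60.15, -223.15, 827.9]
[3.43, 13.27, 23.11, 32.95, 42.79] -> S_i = 3.43 + 9.84*i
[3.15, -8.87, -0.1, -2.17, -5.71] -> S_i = Random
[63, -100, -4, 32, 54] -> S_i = Random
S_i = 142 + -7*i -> [142, 135, 128, 121, 114]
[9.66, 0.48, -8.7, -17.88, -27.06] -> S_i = 9.66 + -9.18*i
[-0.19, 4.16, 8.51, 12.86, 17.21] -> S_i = -0.19 + 4.35*i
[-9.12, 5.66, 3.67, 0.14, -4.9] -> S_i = Random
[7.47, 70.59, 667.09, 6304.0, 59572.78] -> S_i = 7.47*9.45^i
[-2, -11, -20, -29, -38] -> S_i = -2 + -9*i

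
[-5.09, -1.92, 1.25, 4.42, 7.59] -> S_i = -5.09 + 3.17*i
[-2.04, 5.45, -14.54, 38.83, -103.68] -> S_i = -2.04*(-2.67)^i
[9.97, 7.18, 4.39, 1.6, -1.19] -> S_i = 9.97 + -2.79*i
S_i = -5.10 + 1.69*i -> [-5.1, -3.41, -1.72, -0.03, 1.66]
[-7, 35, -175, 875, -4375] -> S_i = -7*-5^i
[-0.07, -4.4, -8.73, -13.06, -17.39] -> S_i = -0.07 + -4.33*i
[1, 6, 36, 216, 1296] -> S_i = 1*6^i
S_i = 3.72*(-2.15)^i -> [3.72, -8.0, 17.2, -36.97, 79.49]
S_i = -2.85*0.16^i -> [-2.85, -0.46, -0.07, -0.01, -0.0]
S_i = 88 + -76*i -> [88, 12, -64, -140, -216]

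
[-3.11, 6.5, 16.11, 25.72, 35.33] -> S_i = -3.11 + 9.61*i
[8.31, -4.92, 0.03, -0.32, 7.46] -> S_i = Random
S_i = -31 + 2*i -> [-31, -29, -27, -25, -23]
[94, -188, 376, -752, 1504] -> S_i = 94*-2^i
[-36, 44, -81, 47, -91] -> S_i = Random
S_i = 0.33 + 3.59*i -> [0.33, 3.92, 7.51, 11.1, 14.69]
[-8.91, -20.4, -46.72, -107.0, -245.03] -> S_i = -8.91*2.29^i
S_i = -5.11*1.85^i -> [-5.11, -9.45, -17.49, -32.35, -59.86]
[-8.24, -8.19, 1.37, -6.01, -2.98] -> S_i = Random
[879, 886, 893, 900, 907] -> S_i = 879 + 7*i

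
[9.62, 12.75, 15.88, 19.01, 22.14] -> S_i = 9.62 + 3.13*i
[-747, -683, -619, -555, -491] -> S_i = -747 + 64*i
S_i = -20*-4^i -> [-20, 80, -320, 1280, -5120]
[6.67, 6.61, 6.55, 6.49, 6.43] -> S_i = 6.67 + -0.06*i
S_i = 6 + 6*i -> [6, 12, 18, 24, 30]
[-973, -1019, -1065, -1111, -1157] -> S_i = -973 + -46*i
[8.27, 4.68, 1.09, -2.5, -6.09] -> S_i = 8.27 + -3.59*i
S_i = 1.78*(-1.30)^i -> [1.78, -2.31, 3.01, -3.91, 5.08]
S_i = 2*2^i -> [2, 4, 8, 16, 32]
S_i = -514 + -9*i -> [-514, -523, -532, -541, -550]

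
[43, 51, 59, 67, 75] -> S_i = 43 + 8*i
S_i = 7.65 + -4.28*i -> [7.65, 3.37, -0.91, -5.19, -9.47]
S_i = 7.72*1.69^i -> [7.72, 13.05, 22.05, 37.26, 62.97]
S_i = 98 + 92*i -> [98, 190, 282, 374, 466]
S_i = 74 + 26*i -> [74, 100, 126, 152, 178]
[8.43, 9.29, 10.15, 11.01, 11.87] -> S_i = 8.43 + 0.86*i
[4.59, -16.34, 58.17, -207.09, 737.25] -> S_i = 4.59*(-3.56)^i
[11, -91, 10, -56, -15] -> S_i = Random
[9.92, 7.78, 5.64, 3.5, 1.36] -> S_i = 9.92 + -2.14*i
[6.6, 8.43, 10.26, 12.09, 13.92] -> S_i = 6.60 + 1.83*i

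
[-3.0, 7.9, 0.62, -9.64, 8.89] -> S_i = Random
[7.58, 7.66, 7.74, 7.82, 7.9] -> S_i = 7.58 + 0.08*i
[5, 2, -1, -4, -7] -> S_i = 5 + -3*i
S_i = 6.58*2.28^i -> [6.58, 15.0, 34.21, 77.99, 177.81]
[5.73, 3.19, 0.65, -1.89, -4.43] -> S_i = 5.73 + -2.54*i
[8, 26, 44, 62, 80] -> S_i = 8 + 18*i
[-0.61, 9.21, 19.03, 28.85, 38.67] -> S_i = -0.61 + 9.82*i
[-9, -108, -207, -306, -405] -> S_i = -9 + -99*i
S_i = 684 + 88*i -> [684, 772, 860, 948, 1036]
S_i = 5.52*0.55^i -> [5.52, 3.04, 1.67, 0.92, 0.51]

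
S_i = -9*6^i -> [-9, -54, -324, -1944, -11664]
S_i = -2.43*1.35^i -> [-2.43, -3.28, -4.43, -5.98, -8.07]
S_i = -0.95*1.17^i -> [-0.95, -1.11, -1.3, -1.52, -1.78]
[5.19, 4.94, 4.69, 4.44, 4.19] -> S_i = 5.19 + -0.25*i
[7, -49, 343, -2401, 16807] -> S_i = 7*-7^i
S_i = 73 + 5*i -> [73, 78, 83, 88, 93]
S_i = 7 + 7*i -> [7, 14, 21, 28, 35]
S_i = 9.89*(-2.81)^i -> [9.89, -27.79, 78.09, -219.44, 616.63]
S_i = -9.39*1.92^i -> [-9.39, -18.03, -34.62, -66.46, -127.61]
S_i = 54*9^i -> [54, 486, 4374, 39366, 354294]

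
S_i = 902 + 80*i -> [902, 982, 1062, 1142, 1222]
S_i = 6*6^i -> [6, 36, 216, 1296, 7776]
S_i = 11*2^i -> [11, 22, 44, 88, 176]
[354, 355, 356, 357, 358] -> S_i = 354 + 1*i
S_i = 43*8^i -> [43, 344, 2752, 22016, 176128]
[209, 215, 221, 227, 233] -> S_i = 209 + 6*i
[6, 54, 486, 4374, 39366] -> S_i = 6*9^i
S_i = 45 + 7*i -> [45, 52, 59, 66, 73]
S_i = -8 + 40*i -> [-8, 32, 72, 112, 152]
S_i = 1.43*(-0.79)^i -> [1.43, -1.13, 0.89, -0.71, 0.56]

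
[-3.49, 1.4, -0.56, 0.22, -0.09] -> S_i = -3.49*(-0.40)^i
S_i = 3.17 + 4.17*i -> [3.17, 7.34, 11.51, 15.68, 19.85]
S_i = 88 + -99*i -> [88, -11, -110, -209, -308]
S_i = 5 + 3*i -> [5, 8, 11, 14, 17]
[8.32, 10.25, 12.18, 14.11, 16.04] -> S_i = 8.32 + 1.93*i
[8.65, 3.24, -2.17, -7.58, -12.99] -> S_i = 8.65 + -5.41*i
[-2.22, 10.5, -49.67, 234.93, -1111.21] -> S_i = -2.22*(-4.73)^i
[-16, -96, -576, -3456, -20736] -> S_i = -16*6^i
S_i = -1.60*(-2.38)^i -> [-1.6, 3.81, -9.06, 21.57, -51.34]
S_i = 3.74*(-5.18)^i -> [3.74, -19.37, 100.35, -519.83, 2692.72]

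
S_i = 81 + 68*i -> [81, 149, 217, 285, 353]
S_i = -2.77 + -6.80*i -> [-2.77, -9.57, -16.37, -23.17, -29.97]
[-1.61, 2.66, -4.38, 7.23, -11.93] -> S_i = -1.61*(-1.65)^i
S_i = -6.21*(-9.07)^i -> [-6.21, 56.32, -510.87, 4633.55, -42026.26]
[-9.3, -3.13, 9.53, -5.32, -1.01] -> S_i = Random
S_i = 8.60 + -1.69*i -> [8.6, 6.91, 5.22, 3.53, 1.84]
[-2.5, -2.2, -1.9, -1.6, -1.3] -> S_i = -2.50 + 0.30*i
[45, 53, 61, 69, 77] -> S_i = 45 + 8*i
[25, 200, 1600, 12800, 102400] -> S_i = 25*8^i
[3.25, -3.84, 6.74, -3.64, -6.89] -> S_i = Random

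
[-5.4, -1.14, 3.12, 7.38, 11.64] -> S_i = -5.40 + 4.26*i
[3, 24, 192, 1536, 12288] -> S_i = 3*8^i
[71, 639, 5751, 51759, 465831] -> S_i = 71*9^i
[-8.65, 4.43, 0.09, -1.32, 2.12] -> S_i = Random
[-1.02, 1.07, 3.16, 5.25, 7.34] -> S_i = -1.02 + 2.09*i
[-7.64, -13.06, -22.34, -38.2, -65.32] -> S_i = -7.64*1.71^i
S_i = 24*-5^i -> [24, -120, 600, -3000, 15000]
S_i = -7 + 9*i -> [-7, 2, 11, 20, 29]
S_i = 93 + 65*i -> [93, 158, 223, 288, 353]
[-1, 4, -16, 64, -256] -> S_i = -1*-4^i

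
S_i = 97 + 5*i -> [97, 102, 107, 112, 117]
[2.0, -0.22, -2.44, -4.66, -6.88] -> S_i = 2.00 + -2.22*i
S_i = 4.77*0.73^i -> [4.77, 3.48, 2.54, 1.86, 1.35]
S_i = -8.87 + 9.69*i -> [-8.87, 0.82, 10.51, 20.2, 29.89]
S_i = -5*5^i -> [-5, -25, -125, -625, -3125]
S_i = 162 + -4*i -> [162, 158, 154, 150, 146]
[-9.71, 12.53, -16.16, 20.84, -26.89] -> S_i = -9.71*(-1.29)^i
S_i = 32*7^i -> [32, 224, 1568, 10976, 76832]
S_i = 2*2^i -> [2, 4, 8, 16, 32]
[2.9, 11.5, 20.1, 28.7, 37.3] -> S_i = 2.90 + 8.60*i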